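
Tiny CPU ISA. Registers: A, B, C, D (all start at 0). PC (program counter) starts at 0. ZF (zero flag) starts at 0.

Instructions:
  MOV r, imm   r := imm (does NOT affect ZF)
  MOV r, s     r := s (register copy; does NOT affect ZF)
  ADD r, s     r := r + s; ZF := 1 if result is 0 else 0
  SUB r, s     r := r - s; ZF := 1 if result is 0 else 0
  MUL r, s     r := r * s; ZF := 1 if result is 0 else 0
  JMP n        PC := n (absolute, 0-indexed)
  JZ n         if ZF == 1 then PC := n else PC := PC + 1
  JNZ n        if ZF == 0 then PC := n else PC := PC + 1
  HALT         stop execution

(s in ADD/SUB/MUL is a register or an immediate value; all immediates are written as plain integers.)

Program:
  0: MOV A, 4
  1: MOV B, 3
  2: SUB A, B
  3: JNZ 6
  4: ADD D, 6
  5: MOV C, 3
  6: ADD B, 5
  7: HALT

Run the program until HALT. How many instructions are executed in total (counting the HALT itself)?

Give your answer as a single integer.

Answer: 6

Derivation:
Step 1: PC=0 exec 'MOV A, 4'. After: A=4 B=0 C=0 D=0 ZF=0 PC=1
Step 2: PC=1 exec 'MOV B, 3'. After: A=4 B=3 C=0 D=0 ZF=0 PC=2
Step 3: PC=2 exec 'SUB A, B'. After: A=1 B=3 C=0 D=0 ZF=0 PC=3
Step 4: PC=3 exec 'JNZ 6'. After: A=1 B=3 C=0 D=0 ZF=0 PC=6
Step 5: PC=6 exec 'ADD B, 5'. After: A=1 B=8 C=0 D=0 ZF=0 PC=7
Step 6: PC=7 exec 'HALT'. After: A=1 B=8 C=0 D=0 ZF=0 PC=7 HALTED
Total instructions executed: 6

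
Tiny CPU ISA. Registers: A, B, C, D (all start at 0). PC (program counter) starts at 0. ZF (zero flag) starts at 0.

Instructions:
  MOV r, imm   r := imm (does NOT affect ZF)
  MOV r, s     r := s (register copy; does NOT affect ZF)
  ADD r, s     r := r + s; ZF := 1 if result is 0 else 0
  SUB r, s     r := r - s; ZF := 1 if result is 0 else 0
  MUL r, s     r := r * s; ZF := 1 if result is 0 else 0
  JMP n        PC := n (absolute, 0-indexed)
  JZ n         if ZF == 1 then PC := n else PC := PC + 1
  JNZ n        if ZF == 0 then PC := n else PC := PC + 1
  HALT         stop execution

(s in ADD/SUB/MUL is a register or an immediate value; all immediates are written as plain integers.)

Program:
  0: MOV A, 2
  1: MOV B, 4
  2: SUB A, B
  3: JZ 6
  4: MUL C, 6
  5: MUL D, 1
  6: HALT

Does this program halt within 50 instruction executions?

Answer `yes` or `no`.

Step 1: PC=0 exec 'MOV A, 2'. After: A=2 B=0 C=0 D=0 ZF=0 PC=1
Step 2: PC=1 exec 'MOV B, 4'. After: A=2 B=4 C=0 D=0 ZF=0 PC=2
Step 3: PC=2 exec 'SUB A, B'. After: A=-2 B=4 C=0 D=0 ZF=0 PC=3
Step 4: PC=3 exec 'JZ 6'. After: A=-2 B=4 C=0 D=0 ZF=0 PC=4
Step 5: PC=4 exec 'MUL C, 6'. After: A=-2 B=4 C=0 D=0 ZF=1 PC=5
Step 6: PC=5 exec 'MUL D, 1'. After: A=-2 B=4 C=0 D=0 ZF=1 PC=6
Step 7: PC=6 exec 'HALT'. After: A=-2 B=4 C=0 D=0 ZF=1 PC=6 HALTED

Answer: yes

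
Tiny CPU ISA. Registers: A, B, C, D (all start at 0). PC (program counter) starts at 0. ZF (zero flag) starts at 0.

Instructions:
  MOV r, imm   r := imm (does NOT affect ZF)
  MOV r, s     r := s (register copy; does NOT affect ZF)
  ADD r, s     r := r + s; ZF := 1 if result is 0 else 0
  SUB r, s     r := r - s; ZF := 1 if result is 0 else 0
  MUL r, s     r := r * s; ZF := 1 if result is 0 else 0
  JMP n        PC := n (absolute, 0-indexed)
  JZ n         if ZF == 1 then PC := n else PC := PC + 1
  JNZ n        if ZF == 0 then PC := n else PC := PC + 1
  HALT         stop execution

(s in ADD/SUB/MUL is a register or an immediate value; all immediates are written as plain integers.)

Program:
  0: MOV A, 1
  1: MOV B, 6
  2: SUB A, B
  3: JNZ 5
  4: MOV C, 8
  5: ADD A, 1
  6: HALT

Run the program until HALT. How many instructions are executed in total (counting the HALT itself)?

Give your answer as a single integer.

Answer: 6

Derivation:
Step 1: PC=0 exec 'MOV A, 1'. After: A=1 B=0 C=0 D=0 ZF=0 PC=1
Step 2: PC=1 exec 'MOV B, 6'. After: A=1 B=6 C=0 D=0 ZF=0 PC=2
Step 3: PC=2 exec 'SUB A, B'. After: A=-5 B=6 C=0 D=0 ZF=0 PC=3
Step 4: PC=3 exec 'JNZ 5'. After: A=-5 B=6 C=0 D=0 ZF=0 PC=5
Step 5: PC=5 exec 'ADD A, 1'. After: A=-4 B=6 C=0 D=0 ZF=0 PC=6
Step 6: PC=6 exec 'HALT'. After: A=-4 B=6 C=0 D=0 ZF=0 PC=6 HALTED
Total instructions executed: 6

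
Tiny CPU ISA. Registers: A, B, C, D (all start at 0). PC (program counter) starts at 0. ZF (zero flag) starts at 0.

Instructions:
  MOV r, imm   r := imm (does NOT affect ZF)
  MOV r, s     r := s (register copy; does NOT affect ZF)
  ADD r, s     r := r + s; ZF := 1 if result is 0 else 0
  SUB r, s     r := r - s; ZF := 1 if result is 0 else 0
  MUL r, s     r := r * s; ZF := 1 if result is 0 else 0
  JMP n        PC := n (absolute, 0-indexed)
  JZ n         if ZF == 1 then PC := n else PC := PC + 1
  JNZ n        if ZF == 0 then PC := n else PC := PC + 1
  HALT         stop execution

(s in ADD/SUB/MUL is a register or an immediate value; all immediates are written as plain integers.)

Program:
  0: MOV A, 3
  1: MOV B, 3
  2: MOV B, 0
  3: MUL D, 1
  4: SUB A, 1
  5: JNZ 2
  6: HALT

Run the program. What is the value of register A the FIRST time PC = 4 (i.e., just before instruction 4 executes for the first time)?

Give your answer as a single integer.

Step 1: PC=0 exec 'MOV A, 3'. After: A=3 B=0 C=0 D=0 ZF=0 PC=1
Step 2: PC=1 exec 'MOV B, 3'. After: A=3 B=3 C=0 D=0 ZF=0 PC=2
Step 3: PC=2 exec 'MOV B, 0'. After: A=3 B=0 C=0 D=0 ZF=0 PC=3
Step 4: PC=3 exec 'MUL D, 1'. After: A=3 B=0 C=0 D=0 ZF=1 PC=4
First time PC=4: A=3

3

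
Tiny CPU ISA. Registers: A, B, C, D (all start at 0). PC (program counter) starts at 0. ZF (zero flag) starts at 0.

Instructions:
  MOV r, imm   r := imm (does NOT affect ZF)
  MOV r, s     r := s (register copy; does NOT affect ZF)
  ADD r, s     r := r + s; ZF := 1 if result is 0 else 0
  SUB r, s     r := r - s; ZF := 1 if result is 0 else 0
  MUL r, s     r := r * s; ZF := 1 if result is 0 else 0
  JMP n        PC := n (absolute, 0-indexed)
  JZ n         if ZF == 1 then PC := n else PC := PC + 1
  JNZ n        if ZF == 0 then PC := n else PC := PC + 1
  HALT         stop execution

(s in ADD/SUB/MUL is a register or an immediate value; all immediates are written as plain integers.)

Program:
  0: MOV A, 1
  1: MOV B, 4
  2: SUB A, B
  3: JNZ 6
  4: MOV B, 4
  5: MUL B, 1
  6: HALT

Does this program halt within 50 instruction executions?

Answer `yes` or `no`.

Answer: yes

Derivation:
Step 1: PC=0 exec 'MOV A, 1'. After: A=1 B=0 C=0 D=0 ZF=0 PC=1
Step 2: PC=1 exec 'MOV B, 4'. After: A=1 B=4 C=0 D=0 ZF=0 PC=2
Step 3: PC=2 exec 'SUB A, B'. After: A=-3 B=4 C=0 D=0 ZF=0 PC=3
Step 4: PC=3 exec 'JNZ 6'. After: A=-3 B=4 C=0 D=0 ZF=0 PC=6
Step 5: PC=6 exec 'HALT'. After: A=-3 B=4 C=0 D=0 ZF=0 PC=6 HALTED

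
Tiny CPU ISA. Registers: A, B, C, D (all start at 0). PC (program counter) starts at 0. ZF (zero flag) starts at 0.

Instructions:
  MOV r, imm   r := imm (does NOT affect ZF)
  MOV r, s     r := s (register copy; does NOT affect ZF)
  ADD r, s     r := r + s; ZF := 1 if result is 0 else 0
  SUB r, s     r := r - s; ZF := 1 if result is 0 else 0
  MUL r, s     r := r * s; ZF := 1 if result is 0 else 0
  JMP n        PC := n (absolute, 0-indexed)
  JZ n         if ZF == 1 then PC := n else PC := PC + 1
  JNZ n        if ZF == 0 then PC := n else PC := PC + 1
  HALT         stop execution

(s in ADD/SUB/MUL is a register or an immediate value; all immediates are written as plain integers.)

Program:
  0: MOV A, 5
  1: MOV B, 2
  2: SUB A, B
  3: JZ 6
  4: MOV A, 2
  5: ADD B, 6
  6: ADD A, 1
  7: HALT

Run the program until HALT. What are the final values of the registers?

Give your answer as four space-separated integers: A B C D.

Answer: 3 8 0 0

Derivation:
Step 1: PC=0 exec 'MOV A, 5'. After: A=5 B=0 C=0 D=0 ZF=0 PC=1
Step 2: PC=1 exec 'MOV B, 2'. After: A=5 B=2 C=0 D=0 ZF=0 PC=2
Step 3: PC=2 exec 'SUB A, B'. After: A=3 B=2 C=0 D=0 ZF=0 PC=3
Step 4: PC=3 exec 'JZ 6'. After: A=3 B=2 C=0 D=0 ZF=0 PC=4
Step 5: PC=4 exec 'MOV A, 2'. After: A=2 B=2 C=0 D=0 ZF=0 PC=5
Step 6: PC=5 exec 'ADD B, 6'. After: A=2 B=8 C=0 D=0 ZF=0 PC=6
Step 7: PC=6 exec 'ADD A, 1'. After: A=3 B=8 C=0 D=0 ZF=0 PC=7
Step 8: PC=7 exec 'HALT'. After: A=3 B=8 C=0 D=0 ZF=0 PC=7 HALTED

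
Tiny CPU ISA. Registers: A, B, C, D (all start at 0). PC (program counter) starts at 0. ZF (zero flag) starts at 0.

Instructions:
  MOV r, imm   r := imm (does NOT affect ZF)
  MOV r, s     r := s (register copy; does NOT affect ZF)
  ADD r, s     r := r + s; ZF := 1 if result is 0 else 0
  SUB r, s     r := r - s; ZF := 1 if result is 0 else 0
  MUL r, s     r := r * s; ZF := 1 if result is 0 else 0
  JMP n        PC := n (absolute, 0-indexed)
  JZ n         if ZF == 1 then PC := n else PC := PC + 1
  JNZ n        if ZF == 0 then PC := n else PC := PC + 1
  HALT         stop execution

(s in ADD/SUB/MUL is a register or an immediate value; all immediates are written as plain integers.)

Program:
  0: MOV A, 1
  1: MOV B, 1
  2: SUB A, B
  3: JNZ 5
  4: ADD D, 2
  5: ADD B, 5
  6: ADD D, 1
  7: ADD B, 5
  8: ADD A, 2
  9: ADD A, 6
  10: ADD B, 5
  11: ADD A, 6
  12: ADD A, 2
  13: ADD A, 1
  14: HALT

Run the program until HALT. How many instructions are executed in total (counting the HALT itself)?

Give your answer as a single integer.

Answer: 15

Derivation:
Step 1: PC=0 exec 'MOV A, 1'. After: A=1 B=0 C=0 D=0 ZF=0 PC=1
Step 2: PC=1 exec 'MOV B, 1'. After: A=1 B=1 C=0 D=0 ZF=0 PC=2
Step 3: PC=2 exec 'SUB A, B'. After: A=0 B=1 C=0 D=0 ZF=1 PC=3
Step 4: PC=3 exec 'JNZ 5'. After: A=0 B=1 C=0 D=0 ZF=1 PC=4
Step 5: PC=4 exec 'ADD D, 2'. After: A=0 B=1 C=0 D=2 ZF=0 PC=5
Step 6: PC=5 exec 'ADD B, 5'. After: A=0 B=6 C=0 D=2 ZF=0 PC=6
Step 7: PC=6 exec 'ADD D, 1'. After: A=0 B=6 C=0 D=3 ZF=0 PC=7
Step 8: PC=7 exec 'ADD B, 5'. After: A=0 B=11 C=0 D=3 ZF=0 PC=8
Step 9: PC=8 exec 'ADD A, 2'. After: A=2 B=11 C=0 D=3 ZF=0 PC=9
Step 10: PC=9 exec 'ADD A, 6'. After: A=8 B=11 C=0 D=3 ZF=0 PC=10
Step 11: PC=10 exec 'ADD B, 5'. After: A=8 B=16 C=0 D=3 ZF=0 PC=11
Step 12: PC=11 exec 'ADD A, 6'. After: A=14 B=16 C=0 D=3 ZF=0 PC=12
Step 13: PC=12 exec 'ADD A, 2'. After: A=16 B=16 C=0 D=3 ZF=0 PC=13
Step 14: PC=13 exec 'ADD A, 1'. After: A=17 B=16 C=0 D=3 ZF=0 PC=14
Step 15: PC=14 exec 'HALT'. After: A=17 B=16 C=0 D=3 ZF=0 PC=14 HALTED
Total instructions executed: 15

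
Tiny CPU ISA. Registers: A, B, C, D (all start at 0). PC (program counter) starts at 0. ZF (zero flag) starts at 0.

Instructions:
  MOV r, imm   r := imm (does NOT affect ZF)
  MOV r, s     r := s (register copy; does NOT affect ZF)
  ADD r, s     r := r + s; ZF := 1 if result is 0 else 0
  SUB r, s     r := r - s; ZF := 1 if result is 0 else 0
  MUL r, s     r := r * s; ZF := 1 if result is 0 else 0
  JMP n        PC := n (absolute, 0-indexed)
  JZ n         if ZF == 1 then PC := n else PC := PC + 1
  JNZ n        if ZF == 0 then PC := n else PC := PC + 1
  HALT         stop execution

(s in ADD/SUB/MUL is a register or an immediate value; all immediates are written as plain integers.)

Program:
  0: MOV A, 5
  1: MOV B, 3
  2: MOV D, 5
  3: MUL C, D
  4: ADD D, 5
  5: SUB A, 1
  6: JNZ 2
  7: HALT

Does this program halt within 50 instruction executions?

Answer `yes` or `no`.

Step 1: PC=0 exec 'MOV A, 5'. After: A=5 B=0 C=0 D=0 ZF=0 PC=1
Step 2: PC=1 exec 'MOV B, 3'. After: A=5 B=3 C=0 D=0 ZF=0 PC=2
Step 3: PC=2 exec 'MOV D, 5'. After: A=5 B=3 C=0 D=5 ZF=0 PC=3
Step 4: PC=3 exec 'MUL C, D'. After: A=5 B=3 C=0 D=5 ZF=1 PC=4
Step 5: PC=4 exec 'ADD D, 5'. After: A=5 B=3 C=0 D=10 ZF=0 PC=5
Step 6: PC=5 exec 'SUB A, 1'. After: A=4 B=3 C=0 D=10 ZF=0 PC=6
Step 7: PC=6 exec 'JNZ 2'. After: A=4 B=3 C=0 D=10 ZF=0 PC=2
Step 8: PC=2 exec 'MOV D, 5'. After: A=4 B=3 C=0 D=5 ZF=0 PC=3
Step 9: PC=3 exec 'MUL C, D'. After: A=4 B=3 C=0 D=5 ZF=1 PC=4
Step 10: PC=4 exec 'ADD D, 5'. After: A=4 B=3 C=0 D=10 ZF=0 PC=5
Step 11: PC=5 exec 'SUB A, 1'. After: A=3 B=3 C=0 D=10 ZF=0 PC=6
Step 12: PC=6 exec 'JNZ 2'. After: A=3 B=3 C=0 D=10 ZF=0 PC=2
Step 13: PC=2 exec 'MOV D, 5'. After: A=3 B=3 C=0 D=5 ZF=0 PC=3
Step 14: PC=3 exec 'MUL C, D'. After: A=3 B=3 C=0 D=5 ZF=1 PC=4
Step 15: PC=4 exec 'ADD D, 5'. After: A=3 B=3 C=0 D=10 ZF=0 PC=5
Step 16: PC=5 exec 'SUB A, 1'. After: A=2 B=3 C=0 D=10 ZF=0 PC=6
Step 17: PC=6 exec 'JNZ 2'. After: A=2 B=3 C=0 D=10 ZF=0 PC=2
Step 18: PC=2 exec 'MOV D, 5'. After: A=2 B=3 C=0 D=5 ZF=0 PC=3
Step 19: PC=3 exec 'MUL C, D'. After: A=2 B=3 C=0 D=5 ZF=1 PC=4
Step 20: PC=4 exec 'ADD D, 5'. After: A=2 B=3 C=0 D=10 ZF=0 PC=5
Step 21: PC=5 exec 'SUB A, 1'. After: A=1 B=3 C=0 D=10 ZF=0 PC=6
Step 22: PC=6 exec 'JNZ 2'. After: A=1 B=3 C=0 D=10 ZF=0 PC=2
Step 23: PC=2 exec 'MOV D, 5'. After: A=1 B=3 C=0 D=5 ZF=0 PC=3
Step 24: PC=3 exec 'MUL C, D'. After: A=1 B=3 C=0 D=5 ZF=1 PC=4
Step 25: PC=4 exec 'ADD D, 5'. After: A=1 B=3 C=0 D=10 ZF=0 PC=5
Step 26: PC=5 exec 'SUB A, 1'. After: A=0 B=3 C=0 D=10 ZF=1 PC=6
Step 27: PC=6 exec 'JNZ 2'. After: A=0 B=3 C=0 D=10 ZF=1 PC=7
Step 28: PC=7 exec 'HALT'. After: A=0 B=3 C=0 D=10 ZF=1 PC=7 HALTED

Answer: yes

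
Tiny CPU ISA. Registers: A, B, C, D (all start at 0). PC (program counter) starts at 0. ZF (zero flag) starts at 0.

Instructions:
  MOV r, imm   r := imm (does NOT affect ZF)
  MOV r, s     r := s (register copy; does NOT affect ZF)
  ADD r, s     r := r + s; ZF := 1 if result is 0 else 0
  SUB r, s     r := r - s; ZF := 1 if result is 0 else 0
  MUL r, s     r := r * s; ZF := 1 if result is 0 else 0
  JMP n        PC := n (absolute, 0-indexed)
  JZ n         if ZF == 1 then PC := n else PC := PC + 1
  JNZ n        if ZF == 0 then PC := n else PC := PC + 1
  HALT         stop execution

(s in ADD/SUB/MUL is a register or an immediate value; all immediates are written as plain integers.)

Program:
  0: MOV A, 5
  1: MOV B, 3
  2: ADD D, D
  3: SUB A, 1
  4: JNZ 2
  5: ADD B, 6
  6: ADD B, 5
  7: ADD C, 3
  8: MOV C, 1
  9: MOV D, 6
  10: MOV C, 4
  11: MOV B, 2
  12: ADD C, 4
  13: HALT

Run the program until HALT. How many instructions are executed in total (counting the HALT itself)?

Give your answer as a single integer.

Answer: 26

Derivation:
Step 1: PC=0 exec 'MOV A, 5'. After: A=5 B=0 C=0 D=0 ZF=0 PC=1
Step 2: PC=1 exec 'MOV B, 3'. After: A=5 B=3 C=0 D=0 ZF=0 PC=2
Step 3: PC=2 exec 'ADD D, D'. After: A=5 B=3 C=0 D=0 ZF=1 PC=3
Step 4: PC=3 exec 'SUB A, 1'. After: A=4 B=3 C=0 D=0 ZF=0 PC=4
Step 5: PC=4 exec 'JNZ 2'. After: A=4 B=3 C=0 D=0 ZF=0 PC=2
Step 6: PC=2 exec 'ADD D, D'. After: A=4 B=3 C=0 D=0 ZF=1 PC=3
Step 7: PC=3 exec 'SUB A, 1'. After: A=3 B=3 C=0 D=0 ZF=0 PC=4
Step 8: PC=4 exec 'JNZ 2'. After: A=3 B=3 C=0 D=0 ZF=0 PC=2
Step 9: PC=2 exec 'ADD D, D'. After: A=3 B=3 C=0 D=0 ZF=1 PC=3
Step 10: PC=3 exec 'SUB A, 1'. After: A=2 B=3 C=0 D=0 ZF=0 PC=4
Step 11: PC=4 exec 'JNZ 2'. After: A=2 B=3 C=0 D=0 ZF=0 PC=2
Step 12: PC=2 exec 'ADD D, D'. After: A=2 B=3 C=0 D=0 ZF=1 PC=3
Step 13: PC=3 exec 'SUB A, 1'. After: A=1 B=3 C=0 D=0 ZF=0 PC=4
Step 14: PC=4 exec 'JNZ 2'. After: A=1 B=3 C=0 D=0 ZF=0 PC=2
Step 15: PC=2 exec 'ADD D, D'. After: A=1 B=3 C=0 D=0 ZF=1 PC=3
Step 16: PC=3 exec 'SUB A, 1'. After: A=0 B=3 C=0 D=0 ZF=1 PC=4
Step 17: PC=4 exec 'JNZ 2'. After: A=0 B=3 C=0 D=0 ZF=1 PC=5
Step 18: PC=5 exec 'ADD B, 6'. After: A=0 B=9 C=0 D=0 ZF=0 PC=6
Step 19: PC=6 exec 'ADD B, 5'. After: A=0 B=14 C=0 D=0 ZF=0 PC=7
Step 20: PC=7 exec 'ADD C, 3'. After: A=0 B=14 C=3 D=0 ZF=0 PC=8
Step 21: PC=8 exec 'MOV C, 1'. After: A=0 B=14 C=1 D=0 ZF=0 PC=9
Step 22: PC=9 exec 'MOV D, 6'. After: A=0 B=14 C=1 D=6 ZF=0 PC=10
Step 23: PC=10 exec 'MOV C, 4'. After: A=0 B=14 C=4 D=6 ZF=0 PC=11
Step 24: PC=11 exec 'MOV B, 2'. After: A=0 B=2 C=4 D=6 ZF=0 PC=12
Step 25: PC=12 exec 'ADD C, 4'. After: A=0 B=2 C=8 D=6 ZF=0 PC=13
Step 26: PC=13 exec 'HALT'. After: A=0 B=2 C=8 D=6 ZF=0 PC=13 HALTED
Total instructions executed: 26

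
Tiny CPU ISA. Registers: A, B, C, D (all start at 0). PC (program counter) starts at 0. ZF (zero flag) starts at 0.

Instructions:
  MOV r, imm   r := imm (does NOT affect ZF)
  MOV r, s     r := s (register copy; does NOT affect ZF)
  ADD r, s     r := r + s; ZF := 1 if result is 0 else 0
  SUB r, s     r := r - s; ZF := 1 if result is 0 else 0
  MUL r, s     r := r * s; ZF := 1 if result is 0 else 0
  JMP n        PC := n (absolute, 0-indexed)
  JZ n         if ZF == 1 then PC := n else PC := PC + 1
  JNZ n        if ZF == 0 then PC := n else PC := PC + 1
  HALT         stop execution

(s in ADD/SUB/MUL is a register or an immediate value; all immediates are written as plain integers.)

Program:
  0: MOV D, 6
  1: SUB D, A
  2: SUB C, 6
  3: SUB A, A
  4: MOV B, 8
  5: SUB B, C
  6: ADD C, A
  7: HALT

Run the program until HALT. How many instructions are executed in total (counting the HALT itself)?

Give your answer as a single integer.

Answer: 8

Derivation:
Step 1: PC=0 exec 'MOV D, 6'. After: A=0 B=0 C=0 D=6 ZF=0 PC=1
Step 2: PC=1 exec 'SUB D, A'. After: A=0 B=0 C=0 D=6 ZF=0 PC=2
Step 3: PC=2 exec 'SUB C, 6'. After: A=0 B=0 C=-6 D=6 ZF=0 PC=3
Step 4: PC=3 exec 'SUB A, A'. After: A=0 B=0 C=-6 D=6 ZF=1 PC=4
Step 5: PC=4 exec 'MOV B, 8'. After: A=0 B=8 C=-6 D=6 ZF=1 PC=5
Step 6: PC=5 exec 'SUB B, C'. After: A=0 B=14 C=-6 D=6 ZF=0 PC=6
Step 7: PC=6 exec 'ADD C, A'. After: A=0 B=14 C=-6 D=6 ZF=0 PC=7
Step 8: PC=7 exec 'HALT'. After: A=0 B=14 C=-6 D=6 ZF=0 PC=7 HALTED
Total instructions executed: 8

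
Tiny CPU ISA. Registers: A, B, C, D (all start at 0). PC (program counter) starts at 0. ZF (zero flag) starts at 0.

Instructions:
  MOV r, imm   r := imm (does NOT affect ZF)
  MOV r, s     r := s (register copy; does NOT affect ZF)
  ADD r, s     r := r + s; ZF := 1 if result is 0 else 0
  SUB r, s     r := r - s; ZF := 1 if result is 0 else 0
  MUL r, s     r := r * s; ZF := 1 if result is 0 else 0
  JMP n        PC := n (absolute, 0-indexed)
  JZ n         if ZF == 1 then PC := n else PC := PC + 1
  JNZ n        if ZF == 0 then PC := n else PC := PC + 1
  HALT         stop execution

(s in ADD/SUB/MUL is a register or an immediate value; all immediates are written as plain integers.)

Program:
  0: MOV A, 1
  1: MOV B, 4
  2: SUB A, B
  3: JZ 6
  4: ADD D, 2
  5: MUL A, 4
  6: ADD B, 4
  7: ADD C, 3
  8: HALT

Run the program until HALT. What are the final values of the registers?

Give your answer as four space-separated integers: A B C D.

Step 1: PC=0 exec 'MOV A, 1'. After: A=1 B=0 C=0 D=0 ZF=0 PC=1
Step 2: PC=1 exec 'MOV B, 4'. After: A=1 B=4 C=0 D=0 ZF=0 PC=2
Step 3: PC=2 exec 'SUB A, B'. After: A=-3 B=4 C=0 D=0 ZF=0 PC=3
Step 4: PC=3 exec 'JZ 6'. After: A=-3 B=4 C=0 D=0 ZF=0 PC=4
Step 5: PC=4 exec 'ADD D, 2'. After: A=-3 B=4 C=0 D=2 ZF=0 PC=5
Step 6: PC=5 exec 'MUL A, 4'. After: A=-12 B=4 C=0 D=2 ZF=0 PC=6
Step 7: PC=6 exec 'ADD B, 4'. After: A=-12 B=8 C=0 D=2 ZF=0 PC=7
Step 8: PC=7 exec 'ADD C, 3'. After: A=-12 B=8 C=3 D=2 ZF=0 PC=8
Step 9: PC=8 exec 'HALT'. After: A=-12 B=8 C=3 D=2 ZF=0 PC=8 HALTED

Answer: -12 8 3 2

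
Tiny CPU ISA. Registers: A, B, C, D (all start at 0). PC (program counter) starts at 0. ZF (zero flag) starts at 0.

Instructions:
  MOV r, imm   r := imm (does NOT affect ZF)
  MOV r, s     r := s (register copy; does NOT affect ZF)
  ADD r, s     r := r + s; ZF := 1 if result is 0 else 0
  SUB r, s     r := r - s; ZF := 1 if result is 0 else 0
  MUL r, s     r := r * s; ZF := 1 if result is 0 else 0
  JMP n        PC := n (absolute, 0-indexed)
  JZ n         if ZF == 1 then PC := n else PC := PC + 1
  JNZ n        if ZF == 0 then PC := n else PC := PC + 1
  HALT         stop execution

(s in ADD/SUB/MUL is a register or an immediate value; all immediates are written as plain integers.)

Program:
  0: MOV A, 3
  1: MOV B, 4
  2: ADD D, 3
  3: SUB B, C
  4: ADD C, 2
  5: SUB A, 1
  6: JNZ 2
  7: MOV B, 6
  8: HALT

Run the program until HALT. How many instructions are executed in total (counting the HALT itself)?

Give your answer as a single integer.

Step 1: PC=0 exec 'MOV A, 3'. After: A=3 B=0 C=0 D=0 ZF=0 PC=1
Step 2: PC=1 exec 'MOV B, 4'. After: A=3 B=4 C=0 D=0 ZF=0 PC=2
Step 3: PC=2 exec 'ADD D, 3'. After: A=3 B=4 C=0 D=3 ZF=0 PC=3
Step 4: PC=3 exec 'SUB B, C'. After: A=3 B=4 C=0 D=3 ZF=0 PC=4
Step 5: PC=4 exec 'ADD C, 2'. After: A=3 B=4 C=2 D=3 ZF=0 PC=5
Step 6: PC=5 exec 'SUB A, 1'. After: A=2 B=4 C=2 D=3 ZF=0 PC=6
Step 7: PC=6 exec 'JNZ 2'. After: A=2 B=4 C=2 D=3 ZF=0 PC=2
Step 8: PC=2 exec 'ADD D, 3'. After: A=2 B=4 C=2 D=6 ZF=0 PC=3
Step 9: PC=3 exec 'SUB B, C'. After: A=2 B=2 C=2 D=6 ZF=0 PC=4
Step 10: PC=4 exec 'ADD C, 2'. After: A=2 B=2 C=4 D=6 ZF=0 PC=5
Step 11: PC=5 exec 'SUB A, 1'. After: A=1 B=2 C=4 D=6 ZF=0 PC=6
Step 12: PC=6 exec 'JNZ 2'. After: A=1 B=2 C=4 D=6 ZF=0 PC=2
Step 13: PC=2 exec 'ADD D, 3'. After: A=1 B=2 C=4 D=9 ZF=0 PC=3
Step 14: PC=3 exec 'SUB B, C'. After: A=1 B=-2 C=4 D=9 ZF=0 PC=4
Step 15: PC=4 exec 'ADD C, 2'. After: A=1 B=-2 C=6 D=9 ZF=0 PC=5
Step 16: PC=5 exec 'SUB A, 1'. After: A=0 B=-2 C=6 D=9 ZF=1 PC=6
Step 17: PC=6 exec 'JNZ 2'. After: A=0 B=-2 C=6 D=9 ZF=1 PC=7
Step 18: PC=7 exec 'MOV B, 6'. After: A=0 B=6 C=6 D=9 ZF=1 PC=8
Step 19: PC=8 exec 'HALT'. After: A=0 B=6 C=6 D=9 ZF=1 PC=8 HALTED
Total instructions executed: 19

Answer: 19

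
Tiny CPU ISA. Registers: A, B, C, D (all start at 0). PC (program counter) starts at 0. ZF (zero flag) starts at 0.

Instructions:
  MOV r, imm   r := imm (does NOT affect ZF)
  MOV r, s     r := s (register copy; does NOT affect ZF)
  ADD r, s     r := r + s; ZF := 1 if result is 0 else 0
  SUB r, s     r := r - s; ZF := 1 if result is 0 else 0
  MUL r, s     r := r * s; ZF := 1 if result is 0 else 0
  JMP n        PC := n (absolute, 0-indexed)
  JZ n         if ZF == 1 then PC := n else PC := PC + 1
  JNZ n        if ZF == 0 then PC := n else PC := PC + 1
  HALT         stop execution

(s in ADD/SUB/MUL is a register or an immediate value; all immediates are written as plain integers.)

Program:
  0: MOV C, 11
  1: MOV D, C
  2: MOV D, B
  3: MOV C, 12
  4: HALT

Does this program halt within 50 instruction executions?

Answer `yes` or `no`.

Step 1: PC=0 exec 'MOV C, 11'. After: A=0 B=0 C=11 D=0 ZF=0 PC=1
Step 2: PC=1 exec 'MOV D, C'. After: A=0 B=0 C=11 D=11 ZF=0 PC=2
Step 3: PC=2 exec 'MOV D, B'. After: A=0 B=0 C=11 D=0 ZF=0 PC=3
Step 4: PC=3 exec 'MOV C, 12'. After: A=0 B=0 C=12 D=0 ZF=0 PC=4
Step 5: PC=4 exec 'HALT'. After: A=0 B=0 C=12 D=0 ZF=0 PC=4 HALTED

Answer: yes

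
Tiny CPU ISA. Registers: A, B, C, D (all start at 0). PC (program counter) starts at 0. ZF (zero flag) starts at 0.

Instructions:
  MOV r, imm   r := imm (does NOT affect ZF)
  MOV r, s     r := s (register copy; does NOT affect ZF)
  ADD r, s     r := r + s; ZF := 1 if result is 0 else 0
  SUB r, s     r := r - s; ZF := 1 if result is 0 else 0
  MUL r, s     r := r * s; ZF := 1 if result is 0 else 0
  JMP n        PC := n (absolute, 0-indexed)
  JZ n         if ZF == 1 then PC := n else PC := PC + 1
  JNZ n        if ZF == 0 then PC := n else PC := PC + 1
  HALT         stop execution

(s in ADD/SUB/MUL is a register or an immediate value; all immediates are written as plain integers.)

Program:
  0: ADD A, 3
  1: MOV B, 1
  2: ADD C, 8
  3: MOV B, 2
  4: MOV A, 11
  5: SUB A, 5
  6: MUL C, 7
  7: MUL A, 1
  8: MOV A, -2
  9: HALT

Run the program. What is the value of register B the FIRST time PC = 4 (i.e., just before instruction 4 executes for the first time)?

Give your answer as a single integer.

Step 1: PC=0 exec 'ADD A, 3'. After: A=3 B=0 C=0 D=0 ZF=0 PC=1
Step 2: PC=1 exec 'MOV B, 1'. After: A=3 B=1 C=0 D=0 ZF=0 PC=2
Step 3: PC=2 exec 'ADD C, 8'. After: A=3 B=1 C=8 D=0 ZF=0 PC=3
Step 4: PC=3 exec 'MOV B, 2'. After: A=3 B=2 C=8 D=0 ZF=0 PC=4
First time PC=4: B=2

2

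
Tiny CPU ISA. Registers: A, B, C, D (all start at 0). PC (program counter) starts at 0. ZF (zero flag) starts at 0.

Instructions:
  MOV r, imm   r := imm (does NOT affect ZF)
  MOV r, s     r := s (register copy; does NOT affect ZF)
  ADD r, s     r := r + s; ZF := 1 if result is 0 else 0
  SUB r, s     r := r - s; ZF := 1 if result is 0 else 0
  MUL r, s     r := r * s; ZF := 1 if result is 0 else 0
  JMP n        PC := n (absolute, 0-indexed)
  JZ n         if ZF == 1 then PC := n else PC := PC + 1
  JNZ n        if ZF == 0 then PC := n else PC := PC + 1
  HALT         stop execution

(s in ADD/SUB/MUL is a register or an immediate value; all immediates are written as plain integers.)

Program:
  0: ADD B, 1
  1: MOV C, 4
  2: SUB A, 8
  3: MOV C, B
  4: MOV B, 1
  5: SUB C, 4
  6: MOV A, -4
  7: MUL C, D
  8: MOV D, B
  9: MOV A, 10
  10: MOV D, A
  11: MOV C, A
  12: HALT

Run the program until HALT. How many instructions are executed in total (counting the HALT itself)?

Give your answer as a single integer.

Answer: 13

Derivation:
Step 1: PC=0 exec 'ADD B, 1'. After: A=0 B=1 C=0 D=0 ZF=0 PC=1
Step 2: PC=1 exec 'MOV C, 4'. After: A=0 B=1 C=4 D=0 ZF=0 PC=2
Step 3: PC=2 exec 'SUB A, 8'. After: A=-8 B=1 C=4 D=0 ZF=0 PC=3
Step 4: PC=3 exec 'MOV C, B'. After: A=-8 B=1 C=1 D=0 ZF=0 PC=4
Step 5: PC=4 exec 'MOV B, 1'. After: A=-8 B=1 C=1 D=0 ZF=0 PC=5
Step 6: PC=5 exec 'SUB C, 4'. After: A=-8 B=1 C=-3 D=0 ZF=0 PC=6
Step 7: PC=6 exec 'MOV A, -4'. After: A=-4 B=1 C=-3 D=0 ZF=0 PC=7
Step 8: PC=7 exec 'MUL C, D'. After: A=-4 B=1 C=0 D=0 ZF=1 PC=8
Step 9: PC=8 exec 'MOV D, B'. After: A=-4 B=1 C=0 D=1 ZF=1 PC=9
Step 10: PC=9 exec 'MOV A, 10'. After: A=10 B=1 C=0 D=1 ZF=1 PC=10
Step 11: PC=10 exec 'MOV D, A'. After: A=10 B=1 C=0 D=10 ZF=1 PC=11
Step 12: PC=11 exec 'MOV C, A'. After: A=10 B=1 C=10 D=10 ZF=1 PC=12
Step 13: PC=12 exec 'HALT'. After: A=10 B=1 C=10 D=10 ZF=1 PC=12 HALTED
Total instructions executed: 13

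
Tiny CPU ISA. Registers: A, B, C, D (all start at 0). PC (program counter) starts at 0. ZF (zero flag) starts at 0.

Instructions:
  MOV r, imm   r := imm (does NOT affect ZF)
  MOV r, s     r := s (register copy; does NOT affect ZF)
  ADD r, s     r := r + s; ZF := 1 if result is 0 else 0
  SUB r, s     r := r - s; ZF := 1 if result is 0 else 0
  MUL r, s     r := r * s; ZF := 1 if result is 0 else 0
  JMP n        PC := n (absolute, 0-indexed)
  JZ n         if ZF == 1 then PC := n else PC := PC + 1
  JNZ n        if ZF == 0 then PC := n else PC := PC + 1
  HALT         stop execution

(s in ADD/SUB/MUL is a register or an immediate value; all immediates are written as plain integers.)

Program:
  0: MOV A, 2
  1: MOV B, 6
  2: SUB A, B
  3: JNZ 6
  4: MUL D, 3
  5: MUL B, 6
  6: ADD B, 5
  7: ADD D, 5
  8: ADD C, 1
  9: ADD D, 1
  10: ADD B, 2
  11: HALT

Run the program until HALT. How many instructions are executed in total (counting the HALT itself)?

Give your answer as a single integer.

Step 1: PC=0 exec 'MOV A, 2'. After: A=2 B=0 C=0 D=0 ZF=0 PC=1
Step 2: PC=1 exec 'MOV B, 6'. After: A=2 B=6 C=0 D=0 ZF=0 PC=2
Step 3: PC=2 exec 'SUB A, B'. After: A=-4 B=6 C=0 D=0 ZF=0 PC=3
Step 4: PC=3 exec 'JNZ 6'. After: A=-4 B=6 C=0 D=0 ZF=0 PC=6
Step 5: PC=6 exec 'ADD B, 5'. After: A=-4 B=11 C=0 D=0 ZF=0 PC=7
Step 6: PC=7 exec 'ADD D, 5'. After: A=-4 B=11 C=0 D=5 ZF=0 PC=8
Step 7: PC=8 exec 'ADD C, 1'. After: A=-4 B=11 C=1 D=5 ZF=0 PC=9
Step 8: PC=9 exec 'ADD D, 1'. After: A=-4 B=11 C=1 D=6 ZF=0 PC=10
Step 9: PC=10 exec 'ADD B, 2'. After: A=-4 B=13 C=1 D=6 ZF=0 PC=11
Step 10: PC=11 exec 'HALT'. After: A=-4 B=13 C=1 D=6 ZF=0 PC=11 HALTED
Total instructions executed: 10

Answer: 10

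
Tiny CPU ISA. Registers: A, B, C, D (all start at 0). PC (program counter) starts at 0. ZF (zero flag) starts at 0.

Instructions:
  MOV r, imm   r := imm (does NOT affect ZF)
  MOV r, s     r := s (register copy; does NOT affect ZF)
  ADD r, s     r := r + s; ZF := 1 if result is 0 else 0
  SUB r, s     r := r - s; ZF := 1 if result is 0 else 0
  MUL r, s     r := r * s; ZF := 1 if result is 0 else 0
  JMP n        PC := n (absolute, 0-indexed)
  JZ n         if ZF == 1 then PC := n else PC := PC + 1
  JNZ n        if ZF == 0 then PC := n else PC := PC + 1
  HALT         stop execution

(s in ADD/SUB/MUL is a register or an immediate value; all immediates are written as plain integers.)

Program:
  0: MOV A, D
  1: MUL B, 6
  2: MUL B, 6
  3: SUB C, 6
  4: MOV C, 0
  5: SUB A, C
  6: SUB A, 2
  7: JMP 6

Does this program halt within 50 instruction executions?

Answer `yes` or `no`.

Answer: no

Derivation:
Step 1: PC=0 exec 'MOV A, D'. After: A=0 B=0 C=0 D=0 ZF=0 PC=1
Step 2: PC=1 exec 'MUL B, 6'. After: A=0 B=0 C=0 D=0 ZF=1 PC=2
Step 3: PC=2 exec 'MUL B, 6'. After: A=0 B=0 C=0 D=0 ZF=1 PC=3
Step 4: PC=3 exec 'SUB C, 6'. After: A=0 B=0 C=-6 D=0 ZF=0 PC=4
Step 5: PC=4 exec 'MOV C, 0'. After: A=0 B=0 C=0 D=0 ZF=0 PC=5
Step 6: PC=5 exec 'SUB A, C'. After: A=0 B=0 C=0 D=0 ZF=1 PC=6
Step 7: PC=6 exec 'SUB A, 2'. After: A=-2 B=0 C=0 D=0 ZF=0 PC=7
Step 8: PC=7 exec 'JMP 6'. After: A=-2 B=0 C=0 D=0 ZF=0 PC=6
Step 9: PC=6 exec 'SUB A, 2'. After: A=-4 B=0 C=0 D=0 ZF=0 PC=7
Step 10: PC=7 exec 'JMP 6'. After: A=-4 B=0 C=0 D=0 ZF=0 PC=6
Step 11: PC=6 exec 'SUB A, 2'. After: A=-6 B=0 C=0 D=0 ZF=0 PC=7
Step 12: PC=7 exec 'JMP 6'. After: A=-6 B=0 C=0 D=0 ZF=0 PC=6
Step 13: PC=6 exec 'SUB A, 2'. After: A=-8 B=0 C=0 D=0 ZF=0 PC=7
Step 14: PC=7 exec 'JMP 6'. After: A=-8 B=0 C=0 D=0 ZF=0 PC=6
Step 15: PC=6 exec 'SUB A, 2'. After: A=-10 B=0 C=0 D=0 ZF=0 PC=7
After 50 steps: not halted. PC revisits the same instructions with no path to HALT; will never halt.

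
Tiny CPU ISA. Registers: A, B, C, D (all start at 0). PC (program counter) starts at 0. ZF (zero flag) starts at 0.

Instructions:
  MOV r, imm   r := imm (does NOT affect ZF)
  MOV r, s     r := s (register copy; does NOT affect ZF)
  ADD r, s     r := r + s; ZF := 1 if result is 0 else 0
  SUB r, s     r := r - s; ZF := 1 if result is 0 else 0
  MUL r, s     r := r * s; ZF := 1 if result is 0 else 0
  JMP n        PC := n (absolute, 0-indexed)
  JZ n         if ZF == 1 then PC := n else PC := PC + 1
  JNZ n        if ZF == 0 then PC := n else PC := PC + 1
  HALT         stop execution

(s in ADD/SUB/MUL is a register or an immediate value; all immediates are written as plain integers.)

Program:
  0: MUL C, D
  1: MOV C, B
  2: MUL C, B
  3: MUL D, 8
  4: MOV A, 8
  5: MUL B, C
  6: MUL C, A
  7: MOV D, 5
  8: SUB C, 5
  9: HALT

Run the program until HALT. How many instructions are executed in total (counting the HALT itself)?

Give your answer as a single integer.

Step 1: PC=0 exec 'MUL C, D'. After: A=0 B=0 C=0 D=0 ZF=1 PC=1
Step 2: PC=1 exec 'MOV C, B'. After: A=0 B=0 C=0 D=0 ZF=1 PC=2
Step 3: PC=2 exec 'MUL C, B'. After: A=0 B=0 C=0 D=0 ZF=1 PC=3
Step 4: PC=3 exec 'MUL D, 8'. After: A=0 B=0 C=0 D=0 ZF=1 PC=4
Step 5: PC=4 exec 'MOV A, 8'. After: A=8 B=0 C=0 D=0 ZF=1 PC=5
Step 6: PC=5 exec 'MUL B, C'. After: A=8 B=0 C=0 D=0 ZF=1 PC=6
Step 7: PC=6 exec 'MUL C, A'. After: A=8 B=0 C=0 D=0 ZF=1 PC=7
Step 8: PC=7 exec 'MOV D, 5'. After: A=8 B=0 C=0 D=5 ZF=1 PC=8
Step 9: PC=8 exec 'SUB C, 5'. After: A=8 B=0 C=-5 D=5 ZF=0 PC=9
Step 10: PC=9 exec 'HALT'. After: A=8 B=0 C=-5 D=5 ZF=0 PC=9 HALTED
Total instructions executed: 10

Answer: 10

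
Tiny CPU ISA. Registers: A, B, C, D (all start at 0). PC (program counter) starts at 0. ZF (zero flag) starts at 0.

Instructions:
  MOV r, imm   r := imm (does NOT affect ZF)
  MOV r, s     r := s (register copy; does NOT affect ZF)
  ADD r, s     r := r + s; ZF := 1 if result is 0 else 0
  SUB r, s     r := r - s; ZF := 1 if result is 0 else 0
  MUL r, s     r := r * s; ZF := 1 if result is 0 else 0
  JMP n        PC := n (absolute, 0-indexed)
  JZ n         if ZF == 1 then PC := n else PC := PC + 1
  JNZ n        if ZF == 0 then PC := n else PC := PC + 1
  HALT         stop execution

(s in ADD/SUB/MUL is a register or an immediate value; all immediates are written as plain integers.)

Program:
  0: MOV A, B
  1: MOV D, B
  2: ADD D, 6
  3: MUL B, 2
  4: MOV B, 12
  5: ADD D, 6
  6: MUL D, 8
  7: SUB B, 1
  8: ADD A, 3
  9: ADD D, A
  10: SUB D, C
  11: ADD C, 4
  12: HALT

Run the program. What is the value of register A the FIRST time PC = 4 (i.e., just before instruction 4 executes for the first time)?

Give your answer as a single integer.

Step 1: PC=0 exec 'MOV A, B'. After: A=0 B=0 C=0 D=0 ZF=0 PC=1
Step 2: PC=1 exec 'MOV D, B'. After: A=0 B=0 C=0 D=0 ZF=0 PC=2
Step 3: PC=2 exec 'ADD D, 6'. After: A=0 B=0 C=0 D=6 ZF=0 PC=3
Step 4: PC=3 exec 'MUL B, 2'. After: A=0 B=0 C=0 D=6 ZF=1 PC=4
First time PC=4: A=0

0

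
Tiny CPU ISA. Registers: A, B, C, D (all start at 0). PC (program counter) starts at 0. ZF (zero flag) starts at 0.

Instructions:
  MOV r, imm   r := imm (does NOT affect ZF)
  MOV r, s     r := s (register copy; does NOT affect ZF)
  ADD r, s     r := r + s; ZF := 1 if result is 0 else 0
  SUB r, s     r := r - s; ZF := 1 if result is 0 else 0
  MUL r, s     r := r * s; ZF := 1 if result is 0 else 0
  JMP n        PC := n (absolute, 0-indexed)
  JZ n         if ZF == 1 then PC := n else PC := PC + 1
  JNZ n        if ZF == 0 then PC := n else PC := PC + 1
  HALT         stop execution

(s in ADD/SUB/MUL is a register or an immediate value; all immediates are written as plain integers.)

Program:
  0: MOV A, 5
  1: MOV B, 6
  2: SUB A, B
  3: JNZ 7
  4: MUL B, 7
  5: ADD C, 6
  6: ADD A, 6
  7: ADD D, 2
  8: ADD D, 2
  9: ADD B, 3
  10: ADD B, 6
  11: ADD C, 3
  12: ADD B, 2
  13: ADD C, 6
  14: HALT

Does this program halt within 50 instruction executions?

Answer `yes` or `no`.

Answer: yes

Derivation:
Step 1: PC=0 exec 'MOV A, 5'. After: A=5 B=0 C=0 D=0 ZF=0 PC=1
Step 2: PC=1 exec 'MOV B, 6'. After: A=5 B=6 C=0 D=0 ZF=0 PC=2
Step 3: PC=2 exec 'SUB A, B'. After: A=-1 B=6 C=0 D=0 ZF=0 PC=3
Step 4: PC=3 exec 'JNZ 7'. After: A=-1 B=6 C=0 D=0 ZF=0 PC=7
Step 5: PC=7 exec 'ADD D, 2'. After: A=-1 B=6 C=0 D=2 ZF=0 PC=8
Step 6: PC=8 exec 'ADD D, 2'. After: A=-1 B=6 C=0 D=4 ZF=0 PC=9
Step 7: PC=9 exec 'ADD B, 3'. After: A=-1 B=9 C=0 D=4 ZF=0 PC=10
Step 8: PC=10 exec 'ADD B, 6'. After: A=-1 B=15 C=0 D=4 ZF=0 PC=11
Step 9: PC=11 exec 'ADD C, 3'. After: A=-1 B=15 C=3 D=4 ZF=0 PC=12
Step 10: PC=12 exec 'ADD B, 2'. After: A=-1 B=17 C=3 D=4 ZF=0 PC=13
Step 11: PC=13 exec 'ADD C, 6'. After: A=-1 B=17 C=9 D=4 ZF=0 PC=14
Step 12: PC=14 exec 'HALT'. After: A=-1 B=17 C=9 D=4 ZF=0 PC=14 HALTED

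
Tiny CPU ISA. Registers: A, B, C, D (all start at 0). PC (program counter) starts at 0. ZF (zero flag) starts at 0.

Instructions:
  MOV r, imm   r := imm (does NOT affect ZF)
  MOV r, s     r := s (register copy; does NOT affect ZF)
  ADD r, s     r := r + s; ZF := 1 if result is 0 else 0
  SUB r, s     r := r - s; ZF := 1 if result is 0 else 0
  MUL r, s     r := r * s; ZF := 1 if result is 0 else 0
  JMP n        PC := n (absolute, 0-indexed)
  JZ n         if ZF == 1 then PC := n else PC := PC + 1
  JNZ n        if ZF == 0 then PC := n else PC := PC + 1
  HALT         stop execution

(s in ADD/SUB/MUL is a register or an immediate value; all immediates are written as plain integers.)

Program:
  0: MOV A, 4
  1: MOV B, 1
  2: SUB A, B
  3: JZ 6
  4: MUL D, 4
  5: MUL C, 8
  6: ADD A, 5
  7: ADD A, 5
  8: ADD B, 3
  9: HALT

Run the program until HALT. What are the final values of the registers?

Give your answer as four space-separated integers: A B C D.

Step 1: PC=0 exec 'MOV A, 4'. After: A=4 B=0 C=0 D=0 ZF=0 PC=1
Step 2: PC=1 exec 'MOV B, 1'. After: A=4 B=1 C=0 D=0 ZF=0 PC=2
Step 3: PC=2 exec 'SUB A, B'. After: A=3 B=1 C=0 D=0 ZF=0 PC=3
Step 4: PC=3 exec 'JZ 6'. After: A=3 B=1 C=0 D=0 ZF=0 PC=4
Step 5: PC=4 exec 'MUL D, 4'. After: A=3 B=1 C=0 D=0 ZF=1 PC=5
Step 6: PC=5 exec 'MUL C, 8'. After: A=3 B=1 C=0 D=0 ZF=1 PC=6
Step 7: PC=6 exec 'ADD A, 5'. After: A=8 B=1 C=0 D=0 ZF=0 PC=7
Step 8: PC=7 exec 'ADD A, 5'. After: A=13 B=1 C=0 D=0 ZF=0 PC=8
Step 9: PC=8 exec 'ADD B, 3'. After: A=13 B=4 C=0 D=0 ZF=0 PC=9
Step 10: PC=9 exec 'HALT'. After: A=13 B=4 C=0 D=0 ZF=0 PC=9 HALTED

Answer: 13 4 0 0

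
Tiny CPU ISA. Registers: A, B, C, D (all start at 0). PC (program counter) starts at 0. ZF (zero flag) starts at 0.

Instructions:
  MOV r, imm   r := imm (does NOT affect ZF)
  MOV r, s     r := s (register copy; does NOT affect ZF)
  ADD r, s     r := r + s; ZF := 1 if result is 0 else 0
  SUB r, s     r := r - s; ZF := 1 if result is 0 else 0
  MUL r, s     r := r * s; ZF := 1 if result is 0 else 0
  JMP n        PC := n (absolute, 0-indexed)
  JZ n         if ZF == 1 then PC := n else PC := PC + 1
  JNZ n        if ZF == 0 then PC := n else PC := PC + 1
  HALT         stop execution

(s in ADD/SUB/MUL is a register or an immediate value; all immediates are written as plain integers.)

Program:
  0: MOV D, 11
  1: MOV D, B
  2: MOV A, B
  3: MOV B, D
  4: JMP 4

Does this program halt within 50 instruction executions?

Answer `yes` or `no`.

Answer: no

Derivation:
Step 1: PC=0 exec 'MOV D, 11'. After: A=0 B=0 C=0 D=11 ZF=0 PC=1
Step 2: PC=1 exec 'MOV D, B'. After: A=0 B=0 C=0 D=0 ZF=0 PC=2
Step 3: PC=2 exec 'MOV A, B'. After: A=0 B=0 C=0 D=0 ZF=0 PC=3
Step 4: PC=3 exec 'MOV B, D'. After: A=0 B=0 C=0 D=0 ZF=0 PC=4
Step 5: PC=4 exec 'JMP 4'. After: A=0 B=0 C=0 D=0 ZF=0 PC=4
State after step 5 equals state after step 4: the program is in a cycle of length 1 and will never halt.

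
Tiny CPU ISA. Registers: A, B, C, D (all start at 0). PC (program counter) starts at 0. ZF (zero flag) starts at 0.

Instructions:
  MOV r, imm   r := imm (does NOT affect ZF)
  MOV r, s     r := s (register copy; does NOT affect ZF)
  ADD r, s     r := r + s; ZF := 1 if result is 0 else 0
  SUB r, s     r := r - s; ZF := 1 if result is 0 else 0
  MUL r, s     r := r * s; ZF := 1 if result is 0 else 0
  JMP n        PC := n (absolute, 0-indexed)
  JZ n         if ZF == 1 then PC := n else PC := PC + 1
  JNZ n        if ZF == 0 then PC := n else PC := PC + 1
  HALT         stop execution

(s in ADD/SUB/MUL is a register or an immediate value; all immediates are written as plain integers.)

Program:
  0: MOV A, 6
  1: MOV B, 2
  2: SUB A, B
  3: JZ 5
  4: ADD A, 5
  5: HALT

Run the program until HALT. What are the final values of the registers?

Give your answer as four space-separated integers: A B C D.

Answer: 9 2 0 0

Derivation:
Step 1: PC=0 exec 'MOV A, 6'. After: A=6 B=0 C=0 D=0 ZF=0 PC=1
Step 2: PC=1 exec 'MOV B, 2'. After: A=6 B=2 C=0 D=0 ZF=0 PC=2
Step 3: PC=2 exec 'SUB A, B'. After: A=4 B=2 C=0 D=0 ZF=0 PC=3
Step 4: PC=3 exec 'JZ 5'. After: A=4 B=2 C=0 D=0 ZF=0 PC=4
Step 5: PC=4 exec 'ADD A, 5'. After: A=9 B=2 C=0 D=0 ZF=0 PC=5
Step 6: PC=5 exec 'HALT'. After: A=9 B=2 C=0 D=0 ZF=0 PC=5 HALTED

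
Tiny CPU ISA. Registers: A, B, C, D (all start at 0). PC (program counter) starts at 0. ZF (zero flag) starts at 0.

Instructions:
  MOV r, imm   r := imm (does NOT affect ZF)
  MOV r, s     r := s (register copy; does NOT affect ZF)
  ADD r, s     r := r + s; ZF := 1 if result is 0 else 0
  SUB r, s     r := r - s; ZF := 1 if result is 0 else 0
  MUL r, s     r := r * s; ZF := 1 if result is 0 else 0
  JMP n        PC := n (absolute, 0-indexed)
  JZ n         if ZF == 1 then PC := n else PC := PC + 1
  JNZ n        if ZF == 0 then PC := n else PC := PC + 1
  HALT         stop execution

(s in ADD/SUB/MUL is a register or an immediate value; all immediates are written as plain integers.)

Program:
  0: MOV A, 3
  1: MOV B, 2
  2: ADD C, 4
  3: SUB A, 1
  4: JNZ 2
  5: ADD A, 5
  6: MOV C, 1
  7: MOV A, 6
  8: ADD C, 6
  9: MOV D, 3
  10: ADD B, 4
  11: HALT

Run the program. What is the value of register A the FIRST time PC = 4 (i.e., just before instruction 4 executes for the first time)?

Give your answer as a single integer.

Step 1: PC=0 exec 'MOV A, 3'. After: A=3 B=0 C=0 D=0 ZF=0 PC=1
Step 2: PC=1 exec 'MOV B, 2'. After: A=3 B=2 C=0 D=0 ZF=0 PC=2
Step 3: PC=2 exec 'ADD C, 4'. After: A=3 B=2 C=4 D=0 ZF=0 PC=3
Step 4: PC=3 exec 'SUB A, 1'. After: A=2 B=2 C=4 D=0 ZF=0 PC=4
First time PC=4: A=2

2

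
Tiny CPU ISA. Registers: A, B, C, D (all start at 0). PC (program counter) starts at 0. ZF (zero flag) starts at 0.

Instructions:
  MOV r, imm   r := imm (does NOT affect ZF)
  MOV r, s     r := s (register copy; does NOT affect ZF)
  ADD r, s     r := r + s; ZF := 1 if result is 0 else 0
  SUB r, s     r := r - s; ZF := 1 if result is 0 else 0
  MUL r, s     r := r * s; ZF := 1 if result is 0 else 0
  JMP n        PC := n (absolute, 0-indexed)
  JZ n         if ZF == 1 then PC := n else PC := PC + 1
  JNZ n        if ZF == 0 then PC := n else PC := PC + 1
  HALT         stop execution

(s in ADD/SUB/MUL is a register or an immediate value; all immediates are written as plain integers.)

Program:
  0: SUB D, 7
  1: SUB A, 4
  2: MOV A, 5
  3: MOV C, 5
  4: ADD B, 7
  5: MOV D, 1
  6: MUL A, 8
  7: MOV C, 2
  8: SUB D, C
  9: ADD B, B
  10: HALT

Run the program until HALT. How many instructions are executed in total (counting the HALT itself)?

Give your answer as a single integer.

Answer: 11

Derivation:
Step 1: PC=0 exec 'SUB D, 7'. After: A=0 B=0 C=0 D=-7 ZF=0 PC=1
Step 2: PC=1 exec 'SUB A, 4'. After: A=-4 B=0 C=0 D=-7 ZF=0 PC=2
Step 3: PC=2 exec 'MOV A, 5'. After: A=5 B=0 C=0 D=-7 ZF=0 PC=3
Step 4: PC=3 exec 'MOV C, 5'. After: A=5 B=0 C=5 D=-7 ZF=0 PC=4
Step 5: PC=4 exec 'ADD B, 7'. After: A=5 B=7 C=5 D=-7 ZF=0 PC=5
Step 6: PC=5 exec 'MOV D, 1'. After: A=5 B=7 C=5 D=1 ZF=0 PC=6
Step 7: PC=6 exec 'MUL A, 8'. After: A=40 B=7 C=5 D=1 ZF=0 PC=7
Step 8: PC=7 exec 'MOV C, 2'. After: A=40 B=7 C=2 D=1 ZF=0 PC=8
Step 9: PC=8 exec 'SUB D, C'. After: A=40 B=7 C=2 D=-1 ZF=0 PC=9
Step 10: PC=9 exec 'ADD B, B'. After: A=40 B=14 C=2 D=-1 ZF=0 PC=10
Step 11: PC=10 exec 'HALT'. After: A=40 B=14 C=2 D=-1 ZF=0 PC=10 HALTED
Total instructions executed: 11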